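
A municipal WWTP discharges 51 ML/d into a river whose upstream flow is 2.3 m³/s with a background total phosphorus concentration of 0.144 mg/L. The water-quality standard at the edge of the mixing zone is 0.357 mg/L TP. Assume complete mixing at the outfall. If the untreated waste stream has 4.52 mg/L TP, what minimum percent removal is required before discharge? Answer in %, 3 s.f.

51 ML/d = 0.5903 m³/s.
Mass balance: 0.357·2.89 = 0.5903·Cₑ + 2.3·0.144.
Cₑ = (1.032 − 0.3312) / 0.5903 = 1.187 mg/L.
Required removal = 1 − 1.187/4.52 = 73.74 %.

73.7 %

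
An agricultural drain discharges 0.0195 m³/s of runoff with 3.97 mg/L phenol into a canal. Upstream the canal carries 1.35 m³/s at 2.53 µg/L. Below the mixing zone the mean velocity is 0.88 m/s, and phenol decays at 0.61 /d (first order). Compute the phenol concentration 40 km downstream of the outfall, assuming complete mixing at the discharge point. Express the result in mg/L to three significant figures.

0.0428 mg/L

2.53 µg/L = 0.00253 mg/L.
After complete mixing, C₀ = (0.0195·3.97 + 1.35·0.00253) / 1.37 = 0.05902 mg/L.
Travel time t = 4e+04 m / 0.88 m/s = 4.545e+04 s = 0.5261 d.
C = 0.05902·exp(−0.61·0.5261) = 0.05902·0.7255 = 0.04282 mg/L.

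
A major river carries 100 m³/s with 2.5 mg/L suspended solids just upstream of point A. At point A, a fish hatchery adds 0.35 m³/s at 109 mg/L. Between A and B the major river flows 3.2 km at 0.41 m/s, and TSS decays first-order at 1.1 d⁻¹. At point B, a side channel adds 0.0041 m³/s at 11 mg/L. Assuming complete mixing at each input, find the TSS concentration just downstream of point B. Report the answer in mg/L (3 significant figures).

2.60 mg/L

After input A: C = (100·2.5 + 0.35·109) / 100.3 = 2.871 mg/L.
Over the 3.2 km reach to input B (t = 7805 s = 0.09033 d), decay gives C = 2.871·exp(−1.1·0.09033) = 2.6 mg/L.
After input B: C = (100.3·2.6 + 0.0041·11) / 100.4 = 2.6 mg/L.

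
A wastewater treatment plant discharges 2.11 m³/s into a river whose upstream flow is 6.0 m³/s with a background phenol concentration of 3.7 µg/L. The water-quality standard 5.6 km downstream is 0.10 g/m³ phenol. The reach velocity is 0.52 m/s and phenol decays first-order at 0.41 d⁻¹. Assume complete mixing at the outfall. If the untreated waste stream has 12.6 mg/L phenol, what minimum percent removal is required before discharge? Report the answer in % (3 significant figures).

3.7 µg/L = 0.0037 mg/L.
Travel time to the compliance point: t = 5600/0.52 = 1.077e+04 s = 0.1246 d; decay factor exp(−0.41·0.1246) = 0.9502.
So the concentration just after mixing may be at most 0.1/0.9502 = 0.1052 mg/L.
Mass balance: 0.1052·8.11 = 2.11·Cₑ + 6·0.0037.
Cₑ = (0.8535 − 0.0222) / 2.11 = 0.394 mg/L.
Required removal = 1 − 0.394/12.6 = 96.87 %.

96.9 %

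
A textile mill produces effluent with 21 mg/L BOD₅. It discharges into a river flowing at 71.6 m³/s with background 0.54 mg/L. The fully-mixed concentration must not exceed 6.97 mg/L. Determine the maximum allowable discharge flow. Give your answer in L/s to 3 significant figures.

Mass balance at complete mixing: C_std·(Q_w + Q_r) = Q_w·C_e + Q_r·C_b.
Rearranging, Q_w = Q_r·(C_std − C_b)/(C_e − C_std) = 71.6·(6.97 − 0.54) / (21 − 6.97) = 32.81 m³/s.
= 3.281e+04 L/s.

32800 L/s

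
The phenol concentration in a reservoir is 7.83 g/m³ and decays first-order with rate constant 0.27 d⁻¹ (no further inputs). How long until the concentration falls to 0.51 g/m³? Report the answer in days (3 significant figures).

10.1 d

t = ln(C₀/C)/k = ln(7.83/0.51)/0.27 = 2.731/0.27 = 10.12 d.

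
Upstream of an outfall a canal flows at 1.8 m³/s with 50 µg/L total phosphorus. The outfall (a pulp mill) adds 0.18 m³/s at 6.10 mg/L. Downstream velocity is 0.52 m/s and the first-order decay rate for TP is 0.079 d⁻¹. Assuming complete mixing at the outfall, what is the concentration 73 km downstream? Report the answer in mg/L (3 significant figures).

50 µg/L = 0.05 mg/L.
After complete mixing, C₀ = (0.18·6.1 + 1.8·0.05) / 1.98 = 0.6 mg/L.
Travel time t = 7.3e+04 m / 0.52 m/s = 1.404e+05 s = 1.625 d.
C = 0.6·exp(−0.079·1.625) = 0.6·0.8795 = 0.5277 mg/L.

0.528 mg/L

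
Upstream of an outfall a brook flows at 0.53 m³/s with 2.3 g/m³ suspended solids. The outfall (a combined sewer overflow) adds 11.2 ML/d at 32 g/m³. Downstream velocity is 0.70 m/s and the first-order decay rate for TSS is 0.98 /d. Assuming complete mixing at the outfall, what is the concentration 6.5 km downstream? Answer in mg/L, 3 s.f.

11.2 ML/d = 0.1296 m³/s.
After complete mixing, C₀ = (0.1296·32 + 0.53·2.3) / 0.6596 = 8.137 mg/L.
Travel time t = 6500 m / 0.70 m/s = 9286 s = 0.1075 d.
C = 8.137·exp(−0.98·0.1075) = 8.137·0.9 = 7.323 mg/L.

7.32 mg/L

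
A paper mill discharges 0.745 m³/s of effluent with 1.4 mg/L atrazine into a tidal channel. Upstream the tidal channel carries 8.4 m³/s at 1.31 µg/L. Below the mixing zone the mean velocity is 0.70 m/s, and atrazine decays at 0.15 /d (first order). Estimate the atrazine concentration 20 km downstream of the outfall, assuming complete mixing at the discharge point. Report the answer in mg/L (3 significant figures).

0.110 mg/L

1.31 µg/L = 0.00131 mg/L.
After complete mixing, C₀ = (0.745·1.4 + 8.4·0.00131) / 9.145 = 0.1153 mg/L.
Travel time t = 2e+04 m / 0.70 m/s = 2.857e+04 s = 0.3307 d.
C = 0.1153·exp(−0.15·0.3307) = 0.1153·0.9516 = 0.1097 mg/L.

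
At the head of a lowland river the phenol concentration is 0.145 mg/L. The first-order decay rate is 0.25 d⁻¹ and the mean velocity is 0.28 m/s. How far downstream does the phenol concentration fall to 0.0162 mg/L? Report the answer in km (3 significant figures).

From C = C₀·e^(−kt), t = ln(C₀/C)/k = ln(0.145/0.0162)/0.25 = 2.192/0.25 = 8.767 d.
Distance = v·t = 0.28 m/s × 7.575e+05 s = 2.121e+05 m = 212.1 km.

212 km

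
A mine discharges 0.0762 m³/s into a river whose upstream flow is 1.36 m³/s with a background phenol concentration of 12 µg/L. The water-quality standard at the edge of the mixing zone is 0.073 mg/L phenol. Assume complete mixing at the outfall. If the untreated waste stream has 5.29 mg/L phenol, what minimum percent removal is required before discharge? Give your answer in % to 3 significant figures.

78.0 %

12 µg/L = 0.012 mg/L.
Mass balance: 0.073·1.436 = 0.0762·Cₑ + 1.36·0.012.
Cₑ = (0.1048 − 0.01632) / 0.0762 = 1.162 mg/L.
Required removal = 1 − 1.162/5.29 = 78.04 %.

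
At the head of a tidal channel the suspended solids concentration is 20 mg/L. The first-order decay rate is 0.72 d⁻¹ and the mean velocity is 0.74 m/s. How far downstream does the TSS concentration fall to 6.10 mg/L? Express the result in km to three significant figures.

From C = C₀·e^(−kt), t = ln(C₀/C)/k = ln(20/6.10)/0.72 = 1.187/0.72 = 1.649 d.
Distance = v·t = 0.74 m/s × 1.425e+05 s = 1.054e+05 m = 105.4 km.

105 km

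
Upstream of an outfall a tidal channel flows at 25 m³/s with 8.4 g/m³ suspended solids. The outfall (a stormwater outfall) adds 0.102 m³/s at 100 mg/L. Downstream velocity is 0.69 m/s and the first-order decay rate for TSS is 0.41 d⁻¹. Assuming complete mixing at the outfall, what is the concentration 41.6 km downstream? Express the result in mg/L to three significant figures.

6.59 mg/L

After complete mixing, C₀ = (0.102·100 + 25·8.4) / 25.1 = 8.772 mg/L.
Travel time t = 4.16e+04 m / 0.69 m/s = 6.029e+04 s = 0.6978 d.
C = 8.772·exp(−0.41·0.6978) = 8.772·0.7512 = 6.59 mg/L.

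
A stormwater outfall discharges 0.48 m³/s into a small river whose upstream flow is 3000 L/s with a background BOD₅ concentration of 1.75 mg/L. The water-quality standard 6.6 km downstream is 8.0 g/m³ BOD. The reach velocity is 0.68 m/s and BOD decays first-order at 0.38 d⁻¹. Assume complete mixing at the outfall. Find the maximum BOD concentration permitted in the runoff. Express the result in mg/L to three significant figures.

3000 L/s = 3 m³/s.
Travel time to the compliance point: t = 6600/0.68 = 9706 s = 0.1123 d; decay factor exp(−0.38·0.1123) = 0.9582.
So the concentration just after mixing may be at most 8/0.9582 = 8.349 mg/L.
Mass balance: 8.349·3.48 = 0.48·Cₑ + 3·1.75.
Cₑ = (29.05 − 5.25) / 0.48 = 49.59 mg/L.

49.6 mg/L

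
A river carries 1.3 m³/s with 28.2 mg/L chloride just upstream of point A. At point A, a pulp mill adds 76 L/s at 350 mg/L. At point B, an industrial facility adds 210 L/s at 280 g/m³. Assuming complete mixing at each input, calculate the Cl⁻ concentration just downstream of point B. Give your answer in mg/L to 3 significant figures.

76 L/s = 0.076 m³/s.
After input A: C = (1.3·28.2 + 0.076·350) / 1.376 = 45.97 mg/L.
210 L/s = 0.21 m³/s.
After input B: C = (1.376·45.97 + 0.21·280) / 1.586 = 76.96 mg/L.

77.0 mg/L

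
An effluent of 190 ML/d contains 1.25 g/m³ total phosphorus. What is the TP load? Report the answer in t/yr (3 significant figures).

190 ML/d = 2.199 m³/s.
Mass flux = Q·C = 2.199 m³/s × 1.25 g/m³ = 2.749 g/s.
= 2.749 g/s × 31.56 = 86.75 t/yr.

86.7 t/yr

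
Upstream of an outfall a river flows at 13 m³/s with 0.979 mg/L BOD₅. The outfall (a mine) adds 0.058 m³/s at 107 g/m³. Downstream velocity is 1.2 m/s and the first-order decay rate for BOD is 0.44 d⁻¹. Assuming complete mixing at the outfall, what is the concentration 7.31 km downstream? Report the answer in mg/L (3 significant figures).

After complete mixing, C₀ = (0.058·107 + 13·0.979) / 13.06 = 1.45 mg/L.
Travel time t = 7310 m / 1.2 m/s = 6092 s = 0.07051 d.
C = 1.45·exp(−0.44·0.07051) = 1.45·0.9695 = 1.406 mg/L.

1.41 mg/L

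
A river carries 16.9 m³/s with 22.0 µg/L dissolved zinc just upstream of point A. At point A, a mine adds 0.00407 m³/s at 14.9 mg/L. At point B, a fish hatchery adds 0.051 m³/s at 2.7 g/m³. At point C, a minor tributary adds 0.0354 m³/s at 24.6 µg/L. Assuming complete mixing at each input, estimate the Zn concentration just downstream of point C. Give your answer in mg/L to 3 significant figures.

22.0 µg/L = 0.022 mg/L.
After input A: C = (16.9·0.022 + 0.00407·14.9) / 16.9 = 0.02558 mg/L.
After input B: C = (16.9·0.02558 + 0.051·2.7) / 16.96 = 0.03363 mg/L.
24.6 µg/L = 0.0246 mg/L.
After input C: C = (16.96·0.03363 + 0.0354·0.0246) / 16.99 = 0.03361 mg/L.

0.0336 mg/L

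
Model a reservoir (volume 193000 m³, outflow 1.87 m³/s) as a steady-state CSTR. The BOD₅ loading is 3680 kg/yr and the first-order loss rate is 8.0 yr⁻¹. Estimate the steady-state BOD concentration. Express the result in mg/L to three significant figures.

Outflow Q = 1.87 m³/s × 3.156e+07 s/yr = 5.901e+07 m³/yr.
Steady-state CSTR mass balance: W = Q·C + k·V·C, so C = W/(Q + kV).
Q + kV = 5.901e+07 + 8.0·193000 = 6.056e+07 m³/yr.
C = 3680/6.056e+07 = 6.077e-05 kg/m³ = 0.06077 mg/L.

0.0608 mg/L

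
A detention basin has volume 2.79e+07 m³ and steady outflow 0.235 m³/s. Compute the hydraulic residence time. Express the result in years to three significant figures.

3.76 yr

Q = 0.235 m³/s × 3.156e+07 s/yr = 7.416e+06 m³/yr.
Hydraulic residence time τ = V/Q = 2.79e+07/7.416e+06 = 3.762 yr.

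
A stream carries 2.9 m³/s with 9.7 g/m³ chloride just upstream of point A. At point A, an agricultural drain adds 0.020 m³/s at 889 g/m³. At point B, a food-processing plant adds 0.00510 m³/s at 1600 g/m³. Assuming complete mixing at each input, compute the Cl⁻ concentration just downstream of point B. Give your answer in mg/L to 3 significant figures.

18.5 mg/L

After input A: C = (2.9·9.7 + 0.02·889) / 2.92 = 15.72 mg/L.
After input B: C = (2.92·15.72 + 0.0051·1600) / 2.925 = 18.48 mg/L.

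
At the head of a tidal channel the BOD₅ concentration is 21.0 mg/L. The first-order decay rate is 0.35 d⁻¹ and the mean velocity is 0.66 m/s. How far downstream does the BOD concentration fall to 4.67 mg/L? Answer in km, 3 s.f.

245 km

From C = C₀·e^(−kt), t = ln(C₀/C)/k = ln(21.0/4.67)/0.35 = 1.503/0.35 = 4.295 d.
Distance = v·t = 0.66 m/s × 3.711e+05 s = 2.449e+05 m = 244.9 km.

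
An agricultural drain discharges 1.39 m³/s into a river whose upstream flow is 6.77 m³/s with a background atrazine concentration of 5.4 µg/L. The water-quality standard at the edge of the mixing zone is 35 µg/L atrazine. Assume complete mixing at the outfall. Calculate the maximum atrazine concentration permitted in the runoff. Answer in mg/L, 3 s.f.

5.4 µg/L = 0.0054 mg/L.
35 µg/L = 0.035 mg/L.
Mass balance: 0.035·8.16 = 1.39·Cₑ + 6.77·0.0054.
Cₑ = (0.2856 − 0.03656) / 1.39 = 0.1792 mg/L.

0.179 mg/L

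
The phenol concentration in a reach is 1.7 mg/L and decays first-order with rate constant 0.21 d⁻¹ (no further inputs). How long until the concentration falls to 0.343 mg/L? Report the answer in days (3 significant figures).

7.62 d

t = ln(C₀/C)/k = ln(1.7/0.343)/0.21 = 1.601/0.21 = 7.622 d.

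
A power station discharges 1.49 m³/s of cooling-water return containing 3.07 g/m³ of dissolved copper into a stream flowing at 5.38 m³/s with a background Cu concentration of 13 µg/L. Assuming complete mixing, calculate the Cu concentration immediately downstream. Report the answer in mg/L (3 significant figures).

0.676 mg/L

13 µg/L = 0.013 mg/L.
Conservation of mass across the mixing zone: C = (1.49·3.07 + 5.38·0.013) / (1.49 + 5.38) = 4.644/6.87 = 0.676 mg/L.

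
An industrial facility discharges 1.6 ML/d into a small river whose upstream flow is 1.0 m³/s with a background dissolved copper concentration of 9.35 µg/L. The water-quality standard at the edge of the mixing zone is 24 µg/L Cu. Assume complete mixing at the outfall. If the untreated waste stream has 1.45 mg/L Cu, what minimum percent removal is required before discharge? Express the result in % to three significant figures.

1.6 ML/d = 0.01852 m³/s.
9.35 µg/L = 0.00935 mg/L.
24 µg/L = 0.024 mg/L.
Mass balance: 0.024·1.019 = 0.01852·Cₑ + 1·0.00935.
Cₑ = (0.02444 − 0.00935) / 0.01852 = 0.8151 mg/L.
Required removal = 1 − 0.8151/1.45 = 43.79 %.

43.8 %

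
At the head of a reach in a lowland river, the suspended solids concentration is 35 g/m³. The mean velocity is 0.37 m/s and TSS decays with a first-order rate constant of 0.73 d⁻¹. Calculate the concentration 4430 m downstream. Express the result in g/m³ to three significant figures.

Travel time t = 4430 m / 0.37 m/s = 4430/0.37 = 1.197e+04 s = 0.1386 d.
First-order decay: C = 35·exp(−0.73·0.1386) = 35·0.9038 = 31.63 g/m³.

31.6 g/m³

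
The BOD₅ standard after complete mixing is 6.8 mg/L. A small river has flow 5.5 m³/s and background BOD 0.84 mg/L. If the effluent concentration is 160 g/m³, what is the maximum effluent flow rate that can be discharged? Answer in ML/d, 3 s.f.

18.5 ML/d

Mass balance at complete mixing: C_std·(Q_w + Q_r) = Q_w·C_e + Q_r·C_b.
Rearranging, Q_w = Q_r·(C_std − C_b)/(C_e − C_std) = 5.5·(6.8 − 0.84) / (160 − 6.8) = 0.214 m³/s.
= 18.49 ML/d.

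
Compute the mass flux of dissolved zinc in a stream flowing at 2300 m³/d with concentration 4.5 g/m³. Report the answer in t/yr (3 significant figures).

2300 m³/d = 0.02662 m³/s.
Mass flux = Q·C = 0.02662 m³/s × 4.5 g/m³ = 0.1198 g/s.
= 0.1198 g/s × 31.56 = 3.78 t/yr.

3.78 t/yr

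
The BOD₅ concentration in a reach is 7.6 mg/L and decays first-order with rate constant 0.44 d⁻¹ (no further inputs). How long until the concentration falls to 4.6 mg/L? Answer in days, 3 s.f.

1.14 d

t = ln(C₀/C)/k = ln(7.6/4.6)/0.44 = 0.5021/0.44 = 1.141 d.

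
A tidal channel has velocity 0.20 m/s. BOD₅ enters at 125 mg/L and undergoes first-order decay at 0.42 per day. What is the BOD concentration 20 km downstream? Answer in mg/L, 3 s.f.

Travel time t = 20 km / 0.20 m/s = 2e+04/0.20 = 1e+05 s = 1.157 d.
First-order decay: C = 125·exp(−0.42·1.157) = 125·0.615 = 76.88 mg/L.

76.9 mg/L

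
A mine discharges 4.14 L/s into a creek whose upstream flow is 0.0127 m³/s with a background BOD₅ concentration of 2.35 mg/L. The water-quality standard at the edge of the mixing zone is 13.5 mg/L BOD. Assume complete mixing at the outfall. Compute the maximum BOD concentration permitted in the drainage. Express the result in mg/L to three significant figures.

4.14 L/s = 0.00414 m³/s.
Mass balance: 13.5·0.01684 = 0.00414·Cₑ + 0.0127·2.35.
Cₑ = (0.2273 − 0.02985) / 0.00414 = 47.7 mg/L.

47.7 mg/L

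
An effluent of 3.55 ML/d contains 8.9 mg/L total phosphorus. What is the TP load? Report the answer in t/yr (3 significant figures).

3.55 ML/d = 0.04109 m³/s.
Mass flux = Q·C = 0.04109 m³/s × 8.9 g/m³ = 0.3657 g/s.
= 0.3657 g/s × 31.56 = 11.54 t/yr.

11.5 t/yr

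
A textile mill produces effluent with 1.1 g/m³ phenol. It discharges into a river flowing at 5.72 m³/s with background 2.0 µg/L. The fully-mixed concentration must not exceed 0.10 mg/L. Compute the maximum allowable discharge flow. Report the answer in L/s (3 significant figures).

561 L/s

2.0 µg/L = 0.002 mg/L.
Mass balance at complete mixing: C_std·(Q_w + Q_r) = Q_w·C_e + Q_r·C_b.
Rearranging, Q_w = Q_r·(C_std − C_b)/(C_e − C_std) = 5.72·(0.1 − 0.002) / (1.1 − 0.1) = 0.5606 m³/s.
= 560.6 L/s.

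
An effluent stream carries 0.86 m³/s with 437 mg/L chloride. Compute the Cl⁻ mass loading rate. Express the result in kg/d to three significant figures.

32500 kg/d

Mass flux = Q·C = 0.86 m³/s × 437 g/m³ = 375.8 g/s.
= 375.8 g/s × 86.4 = 3.247e+04 kg/d.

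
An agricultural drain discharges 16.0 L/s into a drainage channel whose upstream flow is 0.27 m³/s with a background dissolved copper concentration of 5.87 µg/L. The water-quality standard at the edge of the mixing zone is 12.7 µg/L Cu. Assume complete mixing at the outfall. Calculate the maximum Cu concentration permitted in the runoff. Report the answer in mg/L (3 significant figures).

16.0 L/s = 0.016 m³/s.
5.87 µg/L = 0.00587 mg/L.
12.7 µg/L = 0.0127 mg/L.
Mass balance: 0.0127·0.286 = 0.016·Cₑ + 0.27·0.00587.
Cₑ = (0.003632 − 0.001585) / 0.016 = 0.128 mg/L.

0.128 mg/L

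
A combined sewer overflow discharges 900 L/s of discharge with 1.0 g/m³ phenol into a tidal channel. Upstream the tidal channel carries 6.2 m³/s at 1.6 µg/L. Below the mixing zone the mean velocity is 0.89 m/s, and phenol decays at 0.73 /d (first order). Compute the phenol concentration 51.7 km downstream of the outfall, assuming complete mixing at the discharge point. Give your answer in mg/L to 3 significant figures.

900 L/s = 0.9 m³/s.
1.6 µg/L = 0.0016 mg/L.
After complete mixing, C₀ = (0.9·1 + 6.2·0.0016) / 7.1 = 0.1282 mg/L.
Travel time t = 5.17e+04 m / 0.89 m/s = 5.809e+04 s = 0.6723 d.
C = 0.1282·exp(−0.73·0.6723) = 0.1282·0.6121 = 0.07845 mg/L.

0.0784 mg/L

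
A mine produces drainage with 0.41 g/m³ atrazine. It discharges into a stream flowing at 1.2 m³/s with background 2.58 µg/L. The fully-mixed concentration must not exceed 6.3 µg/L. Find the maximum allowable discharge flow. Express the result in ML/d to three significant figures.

2.58 µg/L = 0.00258 mg/L.
6.3 µg/L = 0.0063 mg/L.
Mass balance at complete mixing: C_std·(Q_w + Q_r) = Q_w·C_e + Q_r·C_b.
Rearranging, Q_w = Q_r·(C_std − C_b)/(C_e − C_std) = 1.2·(0.0063 − 0.00258) / (0.41 − 0.0063) = 0.01106 m³/s.
= 0.9554 ML/d.

0.955 ML/d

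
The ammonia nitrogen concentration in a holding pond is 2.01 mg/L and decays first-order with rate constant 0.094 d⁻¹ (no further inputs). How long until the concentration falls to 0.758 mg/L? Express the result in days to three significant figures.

t = ln(C₀/C)/k = ln(2.01/0.758)/0.094 = 0.9752/0.094 = 10.37 d.

10.4 d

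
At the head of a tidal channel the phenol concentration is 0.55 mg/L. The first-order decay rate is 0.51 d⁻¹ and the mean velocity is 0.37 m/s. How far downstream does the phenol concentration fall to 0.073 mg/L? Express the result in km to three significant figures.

From C = C₀·e^(−kt), t = ln(C₀/C)/k = ln(0.55/0.073)/0.51 = 2.019/0.51 = 3.96 d.
Distance = v·t = 0.37 m/s × 3.421e+05 s = 1.266e+05 m = 126.6 km.

127 km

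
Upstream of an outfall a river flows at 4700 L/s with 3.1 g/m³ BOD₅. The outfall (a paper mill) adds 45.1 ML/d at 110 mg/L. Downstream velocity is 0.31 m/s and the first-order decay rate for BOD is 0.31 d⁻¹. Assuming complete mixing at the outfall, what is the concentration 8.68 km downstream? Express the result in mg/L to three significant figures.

12.5 mg/L

45.1 ML/d = 0.522 m³/s.
4700 L/s = 4.7 m³/s.
After complete mixing, C₀ = (0.522·110 + 4.7·3.1) / 5.222 = 13.79 mg/L.
Travel time t = 8680 m / 0.31 m/s = 2.8e+04 s = 0.3241 d.
C = 13.79·exp(−0.31·0.3241) = 13.79·0.9044 = 12.47 mg/L.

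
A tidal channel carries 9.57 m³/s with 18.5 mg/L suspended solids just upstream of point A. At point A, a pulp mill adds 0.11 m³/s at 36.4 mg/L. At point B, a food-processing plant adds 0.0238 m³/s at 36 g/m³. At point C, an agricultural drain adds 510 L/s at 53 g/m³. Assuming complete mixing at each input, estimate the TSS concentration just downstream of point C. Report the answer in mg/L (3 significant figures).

20.5 mg/L

After input A: C = (9.57·18.5 + 0.11·36.4) / 9.68 = 18.7 mg/L.
After input B: C = (9.68·18.7 + 0.0238·36) / 9.704 = 18.75 mg/L.
510 L/s = 0.51 m³/s.
After input C: C = (9.704·18.75 + 0.51·53) / 10.21 = 20.46 mg/L.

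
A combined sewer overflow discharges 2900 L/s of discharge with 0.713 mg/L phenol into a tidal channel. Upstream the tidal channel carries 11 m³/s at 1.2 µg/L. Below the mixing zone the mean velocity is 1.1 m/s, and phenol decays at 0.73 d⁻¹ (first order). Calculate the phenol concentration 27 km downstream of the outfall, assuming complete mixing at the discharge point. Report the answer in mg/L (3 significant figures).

0.122 mg/L

2900 L/s = 2.9 m³/s.
1.2 µg/L = 0.0012 mg/L.
After complete mixing, C₀ = (2.9·0.713 + 11·0.0012) / 13.9 = 0.1497 mg/L.
Travel time t = 2.7e+04 m / 1.1 m/s = 2.455e+04 s = 0.2841 d.
C = 0.1497·exp(−0.73·0.2841) = 0.1497·0.8127 = 0.1217 mg/L.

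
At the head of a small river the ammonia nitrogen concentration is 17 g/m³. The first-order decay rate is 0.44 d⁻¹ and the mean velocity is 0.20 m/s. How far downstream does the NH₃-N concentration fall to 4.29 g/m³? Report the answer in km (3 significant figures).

54.1 km

From C = C₀·e^(−kt), t = ln(C₀/C)/k = ln(17/4.29)/0.44 = 1.377/0.44 = 3.129 d.
Distance = v·t = 0.20 m/s × 2.704e+05 s = 5.408e+04 m = 54.08 km.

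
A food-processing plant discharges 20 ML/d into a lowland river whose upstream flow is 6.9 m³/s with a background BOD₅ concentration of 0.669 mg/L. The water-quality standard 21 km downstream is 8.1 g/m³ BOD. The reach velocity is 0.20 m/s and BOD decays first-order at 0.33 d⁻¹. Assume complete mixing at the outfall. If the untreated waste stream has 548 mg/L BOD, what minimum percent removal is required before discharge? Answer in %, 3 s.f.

35.6 %

20 ML/d = 0.2315 m³/s.
Travel time to the compliance point: t = 2.1e+04/0.20 = 1.05e+05 s = 1.215 d; decay factor exp(−0.33·1.215) = 0.6696.
So the concentration just after mixing may be at most 8.1/0.6696 = 12.1 mg/L.
Mass balance: 12.1·7.131 = 0.2315·Cₑ + 6.9·0.669.
Cₑ = (86.27 − 4.616) / 0.2315 = 352.7 mg/L.
Required removal = 1 − 352.7/548 = 35.63 %.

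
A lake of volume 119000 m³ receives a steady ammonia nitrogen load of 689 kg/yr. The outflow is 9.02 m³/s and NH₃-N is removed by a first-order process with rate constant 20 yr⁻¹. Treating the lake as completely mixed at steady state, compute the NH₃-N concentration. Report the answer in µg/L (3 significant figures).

Outflow Q = 9.02 m³/s × 3.156e+07 s/yr = 2.846e+08 m³/yr.
Steady-state CSTR mass balance: W = Q·C + k·V·C, so C = W/(Q + kV).
Q + kV = 2.846e+08 + 20·119000 = 2.87e+08 m³/yr.
C = 689/2.87e+08 = 2.4e-06 kg/m³ = 0.0024 mg/L = 2.4 µg/L.

2.40 µg/L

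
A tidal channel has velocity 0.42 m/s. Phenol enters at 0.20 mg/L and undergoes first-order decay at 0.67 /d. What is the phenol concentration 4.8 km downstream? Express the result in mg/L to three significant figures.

Travel time t = 4.8 km / 0.42 m/s = 4800/0.42 = 1.143e+04 s = 0.1323 d.
First-order decay: C = 0.20·exp(−0.67·0.1323) = 0.20·0.9152 = 0.183 mg/L.

0.183 mg/L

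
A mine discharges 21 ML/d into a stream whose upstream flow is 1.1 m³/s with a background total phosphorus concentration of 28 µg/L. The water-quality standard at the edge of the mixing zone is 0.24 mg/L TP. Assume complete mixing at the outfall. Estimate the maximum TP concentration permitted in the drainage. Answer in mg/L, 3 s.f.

21 ML/d = 0.2431 m³/s.
28 µg/L = 0.028 mg/L.
Mass balance: 0.24·1.343 = 0.2431·Cₑ + 1.1·0.028.
Cₑ = (0.3223 − 0.0308) / 0.2431 = 1.199 mg/L.

1.20 mg/L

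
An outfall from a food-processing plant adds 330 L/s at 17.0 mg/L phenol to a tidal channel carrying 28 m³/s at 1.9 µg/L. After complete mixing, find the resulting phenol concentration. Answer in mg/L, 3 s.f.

330 L/s = 0.33 m³/s.
1.9 µg/L = 0.0019 mg/L.
Flow-weighted mixing gives C = (0.33·17 + 28·0.0019) / (0.33 + 28) = 5.663/28.33 = 0.1999 mg/L.

0.200 mg/L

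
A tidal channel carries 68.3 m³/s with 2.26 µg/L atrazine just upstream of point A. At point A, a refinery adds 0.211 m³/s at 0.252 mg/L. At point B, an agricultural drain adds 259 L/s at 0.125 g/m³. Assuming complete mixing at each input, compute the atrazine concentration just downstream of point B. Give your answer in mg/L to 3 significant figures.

2.26 µg/L = 0.00226 mg/L.
After input A: C = (68.3·0.00226 + 0.211·0.252) / 68.51 = 0.003029 mg/L.
259 L/s = 0.259 m³/s.
After input B: C = (68.51·0.003029 + 0.259·0.125) / 68.77 = 0.003489 mg/L.

0.00349 mg/L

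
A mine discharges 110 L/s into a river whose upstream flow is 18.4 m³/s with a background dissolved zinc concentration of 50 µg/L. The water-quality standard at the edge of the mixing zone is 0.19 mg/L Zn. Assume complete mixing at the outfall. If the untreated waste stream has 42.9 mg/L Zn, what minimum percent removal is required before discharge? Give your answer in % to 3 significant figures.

110 L/s = 0.11 m³/s.
50 µg/L = 0.05 mg/L.
Mass balance: 0.19·18.51 = 0.11·Cₑ + 18.4·0.05.
Cₑ = (3.517 − 0.92) / 0.11 = 23.61 mg/L.
Required removal = 1 − 23.61/42.9 = 44.97 %.

45.0 %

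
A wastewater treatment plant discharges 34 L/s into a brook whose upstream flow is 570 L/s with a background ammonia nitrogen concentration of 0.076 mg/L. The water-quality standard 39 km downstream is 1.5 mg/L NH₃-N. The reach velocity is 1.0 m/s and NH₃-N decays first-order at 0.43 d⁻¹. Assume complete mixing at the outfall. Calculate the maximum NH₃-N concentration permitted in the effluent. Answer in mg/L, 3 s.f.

31.1 mg/L

34 L/s = 0.034 m³/s.
570 L/s = 0.57 m³/s.
Travel time to the compliance point: t = 3.9e+04/1.0 = 3.9e+04 s = 0.4514 d; decay factor exp(−0.43·0.4514) = 0.8236.
So the concentration just after mixing may be at most 1.5/0.8236 = 1.821 mg/L.
Mass balance: 1.821·0.604 = 0.034·Cₑ + 0.57·0.076.
Cₑ = (1.1 − 0.04332) / 0.034 = 31.08 mg/L.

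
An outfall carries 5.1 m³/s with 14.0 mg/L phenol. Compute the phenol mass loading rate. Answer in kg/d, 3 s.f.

6170 kg/d

Mass flux = Q·C = 5.1 m³/s × 14 g/m³ = 71.4 g/s.
= 71.4 g/s × 86.4 = 6169 kg/d.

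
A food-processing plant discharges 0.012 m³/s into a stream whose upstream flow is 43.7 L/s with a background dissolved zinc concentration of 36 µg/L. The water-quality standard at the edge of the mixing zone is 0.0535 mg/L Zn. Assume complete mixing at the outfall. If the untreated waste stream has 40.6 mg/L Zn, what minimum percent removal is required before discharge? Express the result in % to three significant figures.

43.7 L/s = 0.0437 m³/s.
36 µg/L = 0.036 mg/L.
Mass balance: 0.0535·0.0557 = 0.012·Cₑ + 0.0437·0.036.
Cₑ = (0.00298 − 0.001573) / 0.012 = 0.1172 mg/L.
Required removal = 1 − 0.1172/40.6 = 99.71 %.

99.7 %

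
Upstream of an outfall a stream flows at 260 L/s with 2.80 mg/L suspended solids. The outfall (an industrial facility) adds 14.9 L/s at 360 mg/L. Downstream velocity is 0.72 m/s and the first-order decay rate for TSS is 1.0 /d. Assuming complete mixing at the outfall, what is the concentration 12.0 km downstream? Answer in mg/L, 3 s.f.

14.9 L/s = 0.0149 m³/s.
260 L/s = 0.26 m³/s.
After complete mixing, C₀ = (0.0149·360 + 0.26·2.8) / 0.2749 = 22.16 mg/L.
Travel time t = 1.2e+04 m / 0.72 m/s = 1.667e+04 s = 0.1929 d.
C = 22.16·exp(−1.0·0.1929) = 22.16·0.8246 = 18.27 mg/L.

18.3 mg/L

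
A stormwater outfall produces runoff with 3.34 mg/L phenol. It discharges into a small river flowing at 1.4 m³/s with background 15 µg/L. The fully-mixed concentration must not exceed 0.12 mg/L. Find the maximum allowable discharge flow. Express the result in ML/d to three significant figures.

15 µg/L = 0.015 mg/L.
Mass balance at complete mixing: C_std·(Q_w + Q_r) = Q_w·C_e + Q_r·C_b.
Rearranging, Q_w = Q_r·(C_std − C_b)/(C_e − C_std) = 1.4·(0.12 − 0.015) / (3.34 − 0.12) = 0.04565 m³/s.
= 3.944 ML/d.

3.94 ML/d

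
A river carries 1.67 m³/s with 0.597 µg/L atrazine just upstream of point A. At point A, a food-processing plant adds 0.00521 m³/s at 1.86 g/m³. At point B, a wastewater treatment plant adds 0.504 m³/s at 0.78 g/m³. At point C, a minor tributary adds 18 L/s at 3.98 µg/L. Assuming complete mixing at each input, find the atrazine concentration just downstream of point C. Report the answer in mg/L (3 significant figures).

0.184 mg/L

0.597 µg/L = 0.000597 mg/L.
After input A: C = (1.67·0.000597 + 0.00521·1.86) / 1.675 = 0.00638 mg/L.
After input B: C = (1.675·0.00638 + 0.504·0.78) / 2.179 = 0.1853 mg/L.
18 L/s = 0.018 m³/s.
3.98 µg/L = 0.00398 mg/L.
After input C: C = (2.179·0.1853 + 0.018·0.00398) / 2.197 = 0.1838 mg/L.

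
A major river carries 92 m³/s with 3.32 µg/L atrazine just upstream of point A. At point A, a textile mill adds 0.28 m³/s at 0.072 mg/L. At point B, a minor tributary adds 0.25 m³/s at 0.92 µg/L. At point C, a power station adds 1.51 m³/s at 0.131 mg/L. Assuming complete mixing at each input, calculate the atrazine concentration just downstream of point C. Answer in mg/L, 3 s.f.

0.00557 mg/L

3.32 µg/L = 0.00332 mg/L.
After input A: C = (92·0.00332 + 0.28·0.072) / 92.28 = 0.003528 mg/L.
0.92 µg/L = 0.00092 mg/L.
After input B: C = (92.28·0.003528 + 0.25·0.00092) / 92.53 = 0.003521 mg/L.
After input C: C = (92.53·0.003521 + 1.51·0.131) / 94.04 = 0.005568 mg/L.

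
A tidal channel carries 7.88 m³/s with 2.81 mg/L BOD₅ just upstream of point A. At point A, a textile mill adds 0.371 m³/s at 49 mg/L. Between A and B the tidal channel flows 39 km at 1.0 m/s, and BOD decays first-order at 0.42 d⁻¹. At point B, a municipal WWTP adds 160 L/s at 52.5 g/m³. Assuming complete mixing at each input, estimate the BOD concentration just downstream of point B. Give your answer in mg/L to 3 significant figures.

4.96 mg/L

After input A: C = (7.88·2.81 + 0.371·49) / 8.251 = 4.887 mg/L.
Over the 39 km reach to input B (t = 3.9e+04 s = 0.4514 d), decay gives C = 4.887·exp(−0.42·0.4514) = 4.043 mg/L.
160 L/s = 0.16 m³/s.
After input B: C = (8.251·4.043 + 0.16·52.5) / 8.411 = 4.965 mg/L.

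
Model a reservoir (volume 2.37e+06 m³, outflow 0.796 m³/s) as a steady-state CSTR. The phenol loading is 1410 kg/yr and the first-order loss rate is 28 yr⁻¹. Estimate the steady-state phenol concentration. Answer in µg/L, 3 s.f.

Outflow Q = 0.796 m³/s × 3.156e+07 s/yr = 2.512e+07 m³/yr.
Steady-state CSTR mass balance: W = Q·C + k·V·C, so C = W/(Q + kV).
Q + kV = 2.512e+07 + 28·2.37e+06 = 9.148e+07 m³/yr.
C = 1410/9.148e+07 = 1.541e-05 kg/m³ = 0.01541 mg/L = 15.41 µg/L.

15.4 µg/L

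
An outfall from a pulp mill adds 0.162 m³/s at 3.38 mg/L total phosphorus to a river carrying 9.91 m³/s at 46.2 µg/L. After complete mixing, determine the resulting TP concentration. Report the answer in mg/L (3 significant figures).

0.0998 mg/L

46.2 µg/L = 0.0462 mg/L.
Flow-weighted mixing gives C = (0.162·3.38 + 9.91·0.0462) / (0.162 + 9.91) = 1.005/10.07 = 0.09982 mg/L.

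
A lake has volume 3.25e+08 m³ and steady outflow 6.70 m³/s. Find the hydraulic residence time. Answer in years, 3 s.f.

Q = 6.70 m³/s × 3.156e+07 s/yr = 2.114e+08 m³/yr.
Hydraulic residence time τ = V/Q = 3.25e+08/2.114e+08 = 1.537 yr.

1.54 yr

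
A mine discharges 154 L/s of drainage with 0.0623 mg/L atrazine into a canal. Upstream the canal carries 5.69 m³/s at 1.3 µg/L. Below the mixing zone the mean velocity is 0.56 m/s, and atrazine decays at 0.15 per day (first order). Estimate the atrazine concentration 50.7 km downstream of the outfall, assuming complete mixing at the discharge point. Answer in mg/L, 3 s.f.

0.00248 mg/L

154 L/s = 0.154 m³/s.
1.3 µg/L = 0.0013 mg/L.
After complete mixing, C₀ = (0.154·0.0623 + 5.69·0.0013) / 5.844 = 0.002907 mg/L.
Travel time t = 5.07e+04 m / 0.56 m/s = 9.054e+04 s = 1.048 d.
C = 0.002907·exp(−0.15·1.048) = 0.002907·0.8546 = 0.002485 mg/L.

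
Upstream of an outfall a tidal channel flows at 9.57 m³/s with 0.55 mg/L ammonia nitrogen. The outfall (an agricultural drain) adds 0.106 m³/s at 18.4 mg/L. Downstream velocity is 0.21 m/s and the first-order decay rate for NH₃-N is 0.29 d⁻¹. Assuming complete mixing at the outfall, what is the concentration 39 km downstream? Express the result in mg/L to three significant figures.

0.400 mg/L

After complete mixing, C₀ = (0.106·18.4 + 9.57·0.55) / 9.676 = 0.7455 mg/L.
Travel time t = 3.9e+04 m / 0.21 m/s = 1.857e+05 s = 2.149 d.
C = 0.7455·exp(−0.29·2.149) = 0.7455·0.5361 = 0.3997 mg/L.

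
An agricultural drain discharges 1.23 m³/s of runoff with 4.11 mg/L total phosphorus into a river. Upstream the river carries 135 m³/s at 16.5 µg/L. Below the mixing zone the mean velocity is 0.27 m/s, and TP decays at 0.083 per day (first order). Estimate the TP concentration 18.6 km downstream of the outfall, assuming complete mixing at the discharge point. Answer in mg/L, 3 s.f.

0.0500 mg/L

16.5 µg/L = 0.0165 mg/L.
After complete mixing, C₀ = (1.23·4.11 + 135·0.0165) / 136.2 = 0.05346 mg/L.
Travel time t = 1.86e+04 m / 0.27 m/s = 6.889e+04 s = 0.7973 d.
C = 0.05346·exp(−0.083·0.7973) = 0.05346·0.936 = 0.05004 mg/L.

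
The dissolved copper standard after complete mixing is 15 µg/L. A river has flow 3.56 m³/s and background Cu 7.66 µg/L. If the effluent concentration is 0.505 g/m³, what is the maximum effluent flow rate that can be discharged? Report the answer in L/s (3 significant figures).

7.66 µg/L = 0.00766 mg/L.
15 µg/L = 0.015 mg/L.
Mass balance at complete mixing: C_std·(Q_w + Q_r) = Q_w·C_e + Q_r·C_b.
Rearranging, Q_w = Q_r·(C_std − C_b)/(C_e − C_std) = 3.56·(0.015 − 0.00766) / (0.505 − 0.015) = 0.05333 m³/s.
= 53.33 L/s.

53.3 L/s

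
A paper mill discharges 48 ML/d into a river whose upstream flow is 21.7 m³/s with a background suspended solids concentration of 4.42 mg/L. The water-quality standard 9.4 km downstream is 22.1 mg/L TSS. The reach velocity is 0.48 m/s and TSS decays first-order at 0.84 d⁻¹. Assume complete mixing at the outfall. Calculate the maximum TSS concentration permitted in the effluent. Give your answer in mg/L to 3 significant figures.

898 mg/L

48 ML/d = 0.5556 m³/s.
Travel time to the compliance point: t = 9400/0.48 = 1.958e+04 s = 0.2267 d; decay factor exp(−0.84·0.2267) = 0.8266.
So the concentration just after mixing may be at most 22.1/0.8266 = 26.73 mg/L.
Mass balance: 26.73·22.26 = 0.5556·Cₑ + 21.7·4.42.
Cₑ = (595 − 95.91) / 0.5556 = 898.4 mg/L.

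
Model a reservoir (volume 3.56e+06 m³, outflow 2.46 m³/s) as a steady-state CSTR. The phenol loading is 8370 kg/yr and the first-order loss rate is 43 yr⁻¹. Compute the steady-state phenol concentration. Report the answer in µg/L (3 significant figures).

Outflow Q = 2.46 m³/s × 3.156e+07 s/yr = 7.763e+07 m³/yr.
Steady-state CSTR mass balance: W = Q·C + k·V·C, so C = W/(Q + kV).
Q + kV = 7.763e+07 + 43·3.56e+06 = 2.307e+08 m³/yr.
C = 8370/2.307e+08 = 3.628e-05 kg/m³ = 0.03628 mg/L = 36.28 µg/L.

36.3 µg/L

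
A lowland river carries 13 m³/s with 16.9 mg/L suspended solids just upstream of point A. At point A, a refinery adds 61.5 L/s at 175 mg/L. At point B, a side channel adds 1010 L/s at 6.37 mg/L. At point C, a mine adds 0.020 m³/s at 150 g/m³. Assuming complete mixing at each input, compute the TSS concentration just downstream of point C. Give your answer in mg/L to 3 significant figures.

61.5 L/s = 0.0615 m³/s.
After input A: C = (13·16.9 + 0.0615·175) / 13.06 = 17.64 mg/L.
1010 L/s = 1.01 m³/s.
After input B: C = (13.06·17.64 + 1.01·6.37) / 14.07 = 16.84 mg/L.
After input C: C = (14.07·16.84 + 0.02·150) / 14.09 = 17.02 mg/L.

17.0 mg/L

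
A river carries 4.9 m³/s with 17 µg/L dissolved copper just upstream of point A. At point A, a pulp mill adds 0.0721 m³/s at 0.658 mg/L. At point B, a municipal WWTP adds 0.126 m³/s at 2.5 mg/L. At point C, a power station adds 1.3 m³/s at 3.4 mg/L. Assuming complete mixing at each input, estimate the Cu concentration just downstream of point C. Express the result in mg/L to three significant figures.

0.760 mg/L

17 µg/L = 0.017 mg/L.
After input A: C = (4.9·0.017 + 0.0721·0.658) / 4.972 = 0.0263 mg/L.
After input B: C = (4.972·0.0263 + 0.126·2.5) / 5.098 = 0.08743 mg/L.
After input C: C = (5.098·0.08743 + 1.3·3.4) / 6.398 = 0.7605 mg/L.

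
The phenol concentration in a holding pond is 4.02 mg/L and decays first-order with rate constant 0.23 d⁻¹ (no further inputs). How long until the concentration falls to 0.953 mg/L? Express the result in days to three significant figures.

t = ln(C₀/C)/k = ln(4.02/0.953)/0.23 = 1.439/0.23 = 6.258 d.

6.26 d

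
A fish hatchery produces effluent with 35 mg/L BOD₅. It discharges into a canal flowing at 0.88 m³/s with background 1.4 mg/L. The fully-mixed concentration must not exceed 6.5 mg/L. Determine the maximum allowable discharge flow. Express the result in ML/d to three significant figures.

Mass balance at complete mixing: C_std·(Q_w + Q_r) = Q_w·C_e + Q_r·C_b.
Rearranging, Q_w = Q_r·(C_std − C_b)/(C_e − C_std) = 0.88·(6.5 − 1.4) / (35 − 6.5) = 0.1575 m³/s.
= 13.61 ML/d.

13.6 ML/d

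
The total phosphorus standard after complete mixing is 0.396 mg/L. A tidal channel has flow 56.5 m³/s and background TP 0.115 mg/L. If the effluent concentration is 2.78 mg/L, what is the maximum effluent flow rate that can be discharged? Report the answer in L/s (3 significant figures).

6660 L/s

Mass balance at complete mixing: C_std·(Q_w + Q_r) = Q_w·C_e + Q_r·C_b.
Rearranging, Q_w = Q_r·(C_std − C_b)/(C_e − C_std) = 56.5·(0.396 − 0.115) / (2.78 − 0.396) = 6.66 m³/s.
= 6660 L/s.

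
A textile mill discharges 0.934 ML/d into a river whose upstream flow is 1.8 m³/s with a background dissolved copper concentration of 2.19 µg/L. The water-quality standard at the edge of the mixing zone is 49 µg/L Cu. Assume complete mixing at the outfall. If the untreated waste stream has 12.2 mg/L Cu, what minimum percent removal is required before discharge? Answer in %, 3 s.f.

0.934 ML/d = 0.01081 m³/s.
2.19 µg/L = 0.00219 mg/L.
49 µg/L = 0.049 mg/L.
Mass balance: 0.049·1.811 = 0.01081·Cₑ + 1.8·0.00219.
Cₑ = (0.08873 − 0.003942) / 0.01081 = 7.843 mg/L.
Required removal = 1 − 7.843/12.2 = 35.71 %.

35.7 %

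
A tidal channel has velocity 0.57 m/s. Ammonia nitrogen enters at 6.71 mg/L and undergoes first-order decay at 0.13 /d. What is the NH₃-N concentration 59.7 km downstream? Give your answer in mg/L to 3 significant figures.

Travel time t = 59.7 km / 0.57 m/s = 5.97e+04/0.57 = 1.047e+05 s = 1.212 d.
First-order decay: C = 6.71·exp(−0.13·1.212) = 6.71·0.8542 = 5.732 mg/L.

5.73 mg/L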